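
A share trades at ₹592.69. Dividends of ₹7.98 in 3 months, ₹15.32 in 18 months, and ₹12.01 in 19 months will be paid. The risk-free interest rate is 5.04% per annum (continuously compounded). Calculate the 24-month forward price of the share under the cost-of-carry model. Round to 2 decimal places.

PV(dividends) I = 7.98·e^(−0.0504·3/12) + 15.32·e^(−0.0504·18/12) + 12.01·e^(−0.0504·19/12)
I = 7.8801 + 14.2045 + 11.0888 = 33.1734
F = (S − I)·e^(rT) = (592.69 − 33.1734) · e^(0.0504·24/12)
= 559.5166 · e^0.100800 = 559.5166 × 1.106055 = ₹618.86

₹618.86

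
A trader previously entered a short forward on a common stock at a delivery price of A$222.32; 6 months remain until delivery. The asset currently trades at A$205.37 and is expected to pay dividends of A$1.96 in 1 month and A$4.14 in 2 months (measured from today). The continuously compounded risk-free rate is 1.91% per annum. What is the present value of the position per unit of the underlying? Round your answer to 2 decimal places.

PV(remaining dividends) I = 1.96·e^(−0.0191·1/12) + 4.14·e^(−0.0191·2/12) = 6.0837
Current forward F = (S − I)·e^(rT) = (205.37 − 6.0837)·e^(0.0191·6/12) = 199.2863 × 1.009596 = 201.1987
Value (long) = (F − K)·e^(−rT) = (201.1987 − 222.32) × 0.990495 = -20.9205
Short position value = −(long value) = A$20.92

A$20.92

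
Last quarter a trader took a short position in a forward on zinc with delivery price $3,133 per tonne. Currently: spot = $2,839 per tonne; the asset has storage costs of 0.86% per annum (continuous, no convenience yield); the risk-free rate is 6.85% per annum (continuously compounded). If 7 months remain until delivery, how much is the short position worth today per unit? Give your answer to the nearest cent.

Current fair forward for the remaining 7 months: F = S·e^((r + u)·T), (r + u) = 0.0685 + 0.0086 = 0.0771
F = 2839 · e^(0.0771 × 7/12) = 2839 × 1.04600171 = 2969.5989
Value of long forward = (F − K)·e^(−rT) = (2969.5989 − 3133) · e^(−0.0685·7/12)
= -163.4011 × 0.96082947 = -157.00
Short position value = −(long value) = $157.00

$157.00 per tonne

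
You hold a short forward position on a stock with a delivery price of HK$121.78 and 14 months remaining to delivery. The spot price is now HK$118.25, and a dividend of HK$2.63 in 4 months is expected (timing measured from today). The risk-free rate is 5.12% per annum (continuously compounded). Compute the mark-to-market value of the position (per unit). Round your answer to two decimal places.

PV(remaining dividends) I = 2.63·e^(−0.0512·4/12) = 2.5855
Current forward F = (S − I)·e^(rT) = (118.25 − 2.5855)·e^(0.0512·14/12) = 115.6645 × 1.061553 = 122.7840
Value (long) = (F − K)·e^(−rT) = (122.7840 − 121.78) × 0.942016 = 0.9458
Short position value = −(long value) = -HK$0.95

-HK$0.95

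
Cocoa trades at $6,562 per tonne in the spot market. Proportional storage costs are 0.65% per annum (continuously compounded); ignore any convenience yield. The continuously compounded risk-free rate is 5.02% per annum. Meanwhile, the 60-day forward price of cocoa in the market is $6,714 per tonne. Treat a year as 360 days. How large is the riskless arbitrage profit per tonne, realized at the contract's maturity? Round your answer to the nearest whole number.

Fair forward: F* = S·e^(carry·T), with carry = (r + u) = 0.0502 + 0.0065 = 0.0567
F* = 6562 · e^(0.0567 × 60/360) = 6562 · e^0.009450 = 6562 × 1.009495 = $6624.3062
Market $6714 > fair $6624.3062: forward overpriced → cash-and-carry (buy spot, short the forward).
At maturity, profit = |F_mkt − F*| = |6714 − 6624.3062| = $90 per tonne

$90 per tonne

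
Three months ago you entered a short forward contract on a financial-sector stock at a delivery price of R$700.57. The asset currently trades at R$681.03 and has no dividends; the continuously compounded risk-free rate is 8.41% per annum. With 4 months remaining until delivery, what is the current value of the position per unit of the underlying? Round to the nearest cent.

R$0.17

Current fair forward for the remaining 4 months: F = S·e^(r·T), r = 0.0841
F = 681.03 · e^(0.0841 × 4/12) = 681.03 × 1.028430 = 700.3917
Value of long forward = (F − K)·e^(−rT) = (700.3917 − 700.57) · e^(−0.0841·4/12)
= -0.1783 × 0.972356 = -0.17
Short position value = −(long value) = R$0.17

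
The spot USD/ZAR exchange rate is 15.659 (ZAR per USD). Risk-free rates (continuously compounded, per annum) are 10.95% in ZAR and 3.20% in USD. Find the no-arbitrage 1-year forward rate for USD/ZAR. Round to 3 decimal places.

F = S·e^((r_ZAR − r_USD)T) = 15.659 · e^((0.1095 − 0.0320) × 12/12)
= 15.659 · e^0.077500 = 15.659 × 1.080582
F = 16.921 ZAR per USD

16.921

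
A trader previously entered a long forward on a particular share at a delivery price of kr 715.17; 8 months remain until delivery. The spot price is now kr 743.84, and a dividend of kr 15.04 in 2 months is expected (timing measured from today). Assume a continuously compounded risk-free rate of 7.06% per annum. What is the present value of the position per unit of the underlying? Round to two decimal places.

kr 46.69

PV(remaining dividends) I = 15.04·e^(−0.0706·2/12) = 14.8641
Current forward F = (S − I)·e^(rT) = (743.84 − 14.8641)·e^(0.0706·8/12) = 728.9759 × 1.048192 = 764.1067
Value (long) = (F − K)·e^(−rT) = (764.1067 − 715.17) × 0.954024 = 46.6868
Value = kr 46.69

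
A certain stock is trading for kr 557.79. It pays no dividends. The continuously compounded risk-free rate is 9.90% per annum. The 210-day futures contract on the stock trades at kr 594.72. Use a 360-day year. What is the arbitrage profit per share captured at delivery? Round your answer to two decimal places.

kr 3.77 per share

Fair futures: F* = S·e^(carry·T), with carry = r = 0.0990
F* = 557.79 · e^(0.0990 × 210/360) = 557.79 · e^0.057750 = 557.79 × 1.059450 = kr 590.9506
Market kr 594.72 > fair kr 590.9506: forward overpriced → cash-and-carry (buy spot, short the forward).
At maturity, profit = |F_mkt − F*| = |594.72 − 590.9506| = kr 3.77 per share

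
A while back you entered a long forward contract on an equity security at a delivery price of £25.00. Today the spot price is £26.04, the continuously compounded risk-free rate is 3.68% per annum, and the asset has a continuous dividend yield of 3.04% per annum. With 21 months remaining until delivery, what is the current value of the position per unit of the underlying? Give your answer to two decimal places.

Current fair forward for the remaining 21 months: F = S·e^((r − q)·T), (r − q) = 0.0368 − 0.0304 = 0.0064
F = 26.04 · e^(0.0064 × 21/12) = 26.04 × 1.011263 = 26.3333
Value of long forward = (F − K)·e^(−rT) = (26.3333 − 25.00) · e^(−0.0368·21/12)
= 1.3333 × 0.937630 = 1.25

£1.25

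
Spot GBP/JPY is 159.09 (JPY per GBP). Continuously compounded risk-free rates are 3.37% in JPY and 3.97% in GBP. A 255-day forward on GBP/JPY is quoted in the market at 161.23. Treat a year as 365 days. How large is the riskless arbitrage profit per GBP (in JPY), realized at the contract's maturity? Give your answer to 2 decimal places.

Fair forward: F* = S·e^(carry·T), with carry = (r_JPY − r_GBP) = 0.0337 − 0.0397 = -0.0060
F* = 159.09 · e^(-0.0060 × 255/365) = 159.09 · e^-0.004192 = 159.09 × 0.995817 = 158.4245
Market 161.23 > fair 158.4245: forward overpriced → cash-and-carry (buy spot, short the forward).
At maturity, profit = |F_mkt − F*| = |161.23 − 158.4245| = 2.81 per GBP (in JPY)

2.81 per GBP (in JPY)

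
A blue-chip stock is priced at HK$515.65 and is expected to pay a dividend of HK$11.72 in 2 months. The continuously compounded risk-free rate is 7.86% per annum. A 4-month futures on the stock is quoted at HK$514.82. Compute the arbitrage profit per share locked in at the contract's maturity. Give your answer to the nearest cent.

PV(dividends) I = 11.72·e^(−0.0786·2/12) = 11.5675
Fair futures F* = (S − I)·e^(rT) = (515.65 − 11.5675)·e^0.026200 = 504.0825 × 1.026546 = 517.4639
Market HK$514.82 < fair 517.4639: forward underpriced → reverse cash-and-carry (short the stock, invest proceeds at r, pay the dividends, go long the forward).
Profit at T = |F_mkt − F*| = |514.82 − 517.4639| = HK$2.64 per share

HK$2.64 per share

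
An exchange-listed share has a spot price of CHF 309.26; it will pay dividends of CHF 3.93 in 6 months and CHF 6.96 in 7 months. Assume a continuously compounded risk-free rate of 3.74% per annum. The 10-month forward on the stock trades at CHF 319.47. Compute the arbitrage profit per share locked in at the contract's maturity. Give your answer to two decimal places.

PV(dividends) I = 3.93·e^(−0.0374·6/12) + 6.96·e^(−0.0374·7/12) = 10.6670
Fair forward F* = (S − I)·e^(rT) = (309.26 − 10.6670)·e^0.031167 = 298.5930 × 1.031658 = 308.0459
Market CHF 319.47 > fair 308.0459: forward overpriced → cash-and-carry (borrow at r, buy the stock and collect the dividends, short the forward).
Profit at T = |F_mkt − F*| = |319.47 − 308.0459| = CHF 11.42 per share

CHF 11.42 per share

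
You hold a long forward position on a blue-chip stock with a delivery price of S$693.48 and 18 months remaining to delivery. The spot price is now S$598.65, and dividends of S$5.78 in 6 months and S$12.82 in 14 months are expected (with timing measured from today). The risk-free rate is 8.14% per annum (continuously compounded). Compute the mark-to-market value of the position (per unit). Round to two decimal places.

PV(remaining dividends) I = 5.78·e^(−0.0814·6/12) + 12.82·e^(−0.0814·14/12) = 17.2080
Current forward F = (S − I)·e^(rT) = (598.65 − 17.2080)·e^(0.0814·18/12) = 581.4420 × 1.129867 = 656.9521
Value (long) = (F − K)·e^(−rT) = (656.9521 − 693.48) × 0.885060 = -32.3294
Value = -S$32.33

-S$32.33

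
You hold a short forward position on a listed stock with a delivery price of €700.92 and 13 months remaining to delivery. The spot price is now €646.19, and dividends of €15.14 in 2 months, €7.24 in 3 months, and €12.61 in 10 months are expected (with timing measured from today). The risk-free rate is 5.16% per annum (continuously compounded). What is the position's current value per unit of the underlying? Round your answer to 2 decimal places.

€50.86

PV(remaining dividends) I = 15.14·e^(−0.0516·2/12) + 7.24·e^(−0.0516·3/12) + 12.61·e^(−0.0516·10/12) = 34.2368
Current forward F = (S − I)·e^(rT) = (646.19 − 34.2368)·e^(0.0516·13/12) = 611.9532 × 1.057492 = 647.1356
Value (long) = (F − K)·e^(−rT) = (647.1356 − 700.92) × 0.945634 = -50.8604
Short position value = −(long value) = €50.86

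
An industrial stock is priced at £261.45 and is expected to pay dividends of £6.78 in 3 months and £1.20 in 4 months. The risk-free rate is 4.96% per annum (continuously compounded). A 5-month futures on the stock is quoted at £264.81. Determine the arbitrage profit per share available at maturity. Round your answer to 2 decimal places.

PV(dividends) I = 6.78·e^(−0.0496·3/12) + 1.20·e^(−0.0496·4/12) = 7.8768
Fair futures F* = (S − I)·e^(rT) = (261.45 − 7.8768)·e^0.020667 = 253.5732 × 1.020882 = 258.8683
Market £264.81 > fair 258.8683: forward overpriced → cash-and-carry (borrow at r, buy the stock and collect the dividends, short the forward).
Profit at T = |F_mkt − F*| = |264.81 − 258.8683| = £5.94 per share

£5.94 per share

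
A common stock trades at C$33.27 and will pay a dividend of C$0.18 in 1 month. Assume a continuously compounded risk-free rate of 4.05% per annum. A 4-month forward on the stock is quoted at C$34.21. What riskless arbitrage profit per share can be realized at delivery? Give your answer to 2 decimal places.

C$0.67 per share

PV(dividends) I = 0.18·e^(−0.0405·1/12) = 0.1794
Fair forward F* = (S − I)·e^(rT) = (33.27 − 0.1794)·e^0.013500 = 33.0906 × 1.013592 = 33.5404
Market C$34.21 > fair 33.5404: forward overpriced → cash-and-carry (borrow at r, buy the stock and collect the dividends, short the forward).
Profit at T = |F_mkt − F*| = |34.21 − 33.5404| = C$0.67 per share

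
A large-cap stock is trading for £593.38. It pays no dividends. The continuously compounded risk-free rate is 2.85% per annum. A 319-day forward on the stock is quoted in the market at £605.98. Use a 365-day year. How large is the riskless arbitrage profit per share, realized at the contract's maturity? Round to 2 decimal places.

Fair forward: F* = S·e^(carry·T), with carry = r = 0.0285
F* = 593.38 · e^(0.0285 × 319/365) = 593.38 · e^0.024908 = 593.38 × 1.025221 = £608.3456
Market £605.98 < fair £608.3456: forward underpriced → reverse cash-and-carry (short spot, go long the forward).
At maturity, profit = |F_mkt − F*| = |605.98 − 608.3456| = £2.37 per share

£2.37 per share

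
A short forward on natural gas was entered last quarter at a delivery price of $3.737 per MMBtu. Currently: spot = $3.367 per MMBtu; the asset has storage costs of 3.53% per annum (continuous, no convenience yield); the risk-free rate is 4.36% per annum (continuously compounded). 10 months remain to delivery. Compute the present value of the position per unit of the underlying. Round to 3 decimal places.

$0.136 per MMBtu

Current fair forward for the remaining 10 months: F = S·e^((r + u)·T), (r + u) = 0.0436 + 0.0353 = 0.0789
F = 3.367 · e^(0.0789 × 10/12) = 3.367 × 1.067960 = 3.5958
Value of long forward = (F − K)·e^(−rT) = (3.5958 − 3.737) · e^(−0.0436·10/12)
= -0.1412 × 0.964319 = -0.136
Short position value = −(long value) = $0.136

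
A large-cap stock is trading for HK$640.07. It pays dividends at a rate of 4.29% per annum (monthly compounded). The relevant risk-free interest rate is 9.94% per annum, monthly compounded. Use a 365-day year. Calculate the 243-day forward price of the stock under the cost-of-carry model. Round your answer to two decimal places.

F = S · (1+r/12)^(12T) / (1+q/12)^(12T)
= 640.07 × 1.068123 / 1.028920 = 640.07 × 1.038101
F = HK$664.46

HK$664.46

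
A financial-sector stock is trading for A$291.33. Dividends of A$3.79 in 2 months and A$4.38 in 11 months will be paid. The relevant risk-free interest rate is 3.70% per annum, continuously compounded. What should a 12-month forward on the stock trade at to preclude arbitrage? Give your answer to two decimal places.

PV(dividends) I = 3.79·e^(−0.0370·2/12) + 4.38·e^(−0.0370·11/12)
I = 3.7667 + 4.2339 = 8.0006
F = (S − I)·e^(rT) = (291.33 − 8.0006) · e^(0.0370·12/12)
= 283.3294 · e^0.037000 = 283.3294 × 1.037693 = A$294.01

A$294.01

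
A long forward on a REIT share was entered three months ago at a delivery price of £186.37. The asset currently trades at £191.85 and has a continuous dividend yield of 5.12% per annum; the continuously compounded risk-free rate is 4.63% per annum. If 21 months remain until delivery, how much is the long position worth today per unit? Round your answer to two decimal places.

£3.54

Current fair forward for the remaining 21 months: F = S·e^((r − q)·T), (r − q) = 0.0463 − 0.0512 = -0.0049
F = 191.85 · e^(-0.0049 × 21/12) = 191.85 × 0.991462 = 190.2120
Value of long forward = (F − K)·e^(−rT) = (190.2120 − 186.37) · e^(−0.0463·21/12)
= 3.8420 × 0.922171 = 3.54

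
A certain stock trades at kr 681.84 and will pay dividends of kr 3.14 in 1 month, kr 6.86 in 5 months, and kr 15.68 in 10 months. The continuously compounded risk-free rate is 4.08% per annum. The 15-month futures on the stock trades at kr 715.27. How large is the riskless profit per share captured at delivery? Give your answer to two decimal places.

kr 24.09 per share

PV(dividends) I = 3.14·e^(−0.0408·1/12) + 6.86·e^(−0.0408·5/12) + 15.68·e^(−0.0408·10/12) = 25.0295
Fair futures F* = (S − I)·e^(rT) = (681.84 − 25.0295)·e^0.051000 = 656.8105 × 1.052323 = 691.1768
Market kr 715.27 > fair 691.1768: forward overpriced → cash-and-carry (borrow at r, buy the stock and collect the dividends, short the forward).
Profit at T = |F_mkt − F*| = |715.27 − 691.1768| = kr 24.09 per share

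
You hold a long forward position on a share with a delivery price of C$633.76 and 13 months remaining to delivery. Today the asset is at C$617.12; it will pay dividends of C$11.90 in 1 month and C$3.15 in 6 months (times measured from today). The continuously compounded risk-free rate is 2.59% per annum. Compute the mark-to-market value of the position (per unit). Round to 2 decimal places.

PV(remaining dividends) I = 11.90·e^(−0.0259·1/12) + 3.15·e^(−0.0259·6/12) = 14.9838
Current forward F = (S − I)·e^(rT) = (617.12 − 14.9838)·e^(0.0259·13/12) = 602.1362 × 1.028456 = 619.2706
Value (long) = (F − K)·e^(−rT) = (619.2706 − 633.76) × 0.972332 = -14.0885
Value = -C$14.09

-C$14.09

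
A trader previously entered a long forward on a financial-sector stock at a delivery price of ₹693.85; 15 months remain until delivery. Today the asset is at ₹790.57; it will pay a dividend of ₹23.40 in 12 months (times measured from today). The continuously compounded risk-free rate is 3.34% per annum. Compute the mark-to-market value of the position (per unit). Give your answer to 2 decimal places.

PV(remaining dividends) I = 23.40·e^(−0.0334·12/12) = 22.6313
Current forward F = (S − I)·e^(rT) = (790.57 − 22.6313)·e^(0.0334·15/12) = 767.9387 × 1.042634 = 800.6790
Value (long) = (F − K)·e^(−rT) = (800.6790 − 693.85) × 0.959110 = 102.4608
Value = ₹102.46

₹102.46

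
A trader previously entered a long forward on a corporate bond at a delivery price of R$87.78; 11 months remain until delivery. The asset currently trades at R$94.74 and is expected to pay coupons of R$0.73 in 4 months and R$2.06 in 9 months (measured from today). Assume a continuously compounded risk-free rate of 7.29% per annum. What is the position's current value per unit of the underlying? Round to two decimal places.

R$9.97

PV(remaining coupons) I = 0.73·e^(−0.0729·4/12) + 2.06·e^(−0.0729·9/12) = 2.6629
Current forward F = (S − I)·e^(rT) = (94.74 − 2.6629)·e^(0.0729·11/12) = 92.0771 × 1.069108 = 98.4404
Value (long) = (F − K)·e^(−rT) = (98.4404 − 87.78) × 0.935359 = 9.9713
Value = R$9.97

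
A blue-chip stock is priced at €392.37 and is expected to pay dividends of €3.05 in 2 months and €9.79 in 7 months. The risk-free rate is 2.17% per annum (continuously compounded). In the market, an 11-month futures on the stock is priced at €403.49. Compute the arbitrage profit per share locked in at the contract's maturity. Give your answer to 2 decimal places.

PV(dividends) I = 3.05·e^(−0.0217·2/12) + 9.79·e^(−0.0217·7/12) = 12.7058
Fair futures F* = (S − I)·e^(rT) = (392.37 − 12.7058)·e^0.019892 = 379.6642 × 1.020091 = 387.2920
Market €403.49 > fair 387.2920: forward overpriced → cash-and-carry (borrow at r, buy the stock and collect the dividends, short the forward).
Profit at T = |F_mkt − F*| = |403.49 − 387.2920| = €16.20 per share

€16.20 per share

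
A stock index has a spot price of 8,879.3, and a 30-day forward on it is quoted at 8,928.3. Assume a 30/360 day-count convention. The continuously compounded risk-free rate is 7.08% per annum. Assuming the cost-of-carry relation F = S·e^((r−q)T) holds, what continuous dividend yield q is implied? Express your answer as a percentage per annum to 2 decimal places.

From F = S·e^((r−q)T): (r − q) = ln(F/S)/T
ln(8928.3/8879.3) = ln(1.005518) = 0.005503
(r − q) = 0.005503 / (30/360) = 0.066036
q = r − ln(F/S)/T = 0.0708 − 0.066036 = 0.004764
q = 0.48%

0.48%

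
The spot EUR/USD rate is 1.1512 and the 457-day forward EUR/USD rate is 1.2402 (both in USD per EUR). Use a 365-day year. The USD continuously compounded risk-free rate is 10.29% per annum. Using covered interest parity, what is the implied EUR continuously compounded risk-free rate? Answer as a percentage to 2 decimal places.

4.34%

F = S·e^((r_USD − r_EUR)T) ⇒ r_EUR = r_USD − ln(F/S)/T
ln(1.2402/1.1512) = 0.074468; /(457/365) = 0.059477
r_EUR = 0.1029 − 0.059477 = 0.043423
r_EUR = 4.34%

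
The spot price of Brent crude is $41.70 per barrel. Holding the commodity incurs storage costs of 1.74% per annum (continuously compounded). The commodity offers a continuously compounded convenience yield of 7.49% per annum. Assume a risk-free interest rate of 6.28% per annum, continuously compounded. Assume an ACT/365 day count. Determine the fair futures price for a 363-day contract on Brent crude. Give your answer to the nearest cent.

Net carry = r + u − y = 0.0628 + 0.0174 − 0.0749 = 0.0053
F = S·e^((r+u−y)T) = 41.70 · e^(0.0053 × 363/365) = 41.70 · e^0.005271
= 41.70 × 1.005285 = $41.92 per barrel

$41.92 per barrel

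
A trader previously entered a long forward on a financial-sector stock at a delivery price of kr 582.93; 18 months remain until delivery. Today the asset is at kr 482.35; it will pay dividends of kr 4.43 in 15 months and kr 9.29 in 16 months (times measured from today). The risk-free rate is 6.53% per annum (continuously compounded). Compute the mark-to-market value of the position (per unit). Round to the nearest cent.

PV(remaining dividends) I = 4.43·e^(−0.0653·15/12) + 9.29·e^(−0.0653·16/12) = 12.5981
Current forward F = (S − I)·e^(rT) = (482.35 − 12.5981)·e^(0.0653·18/12) = 469.7519 × 1.102908 = 518.0931
Value (long) = (F − K)·e^(−rT) = (518.0931 − 582.93) × 0.906694 = -58.7872
Value = -kr 58.79

-kr 58.79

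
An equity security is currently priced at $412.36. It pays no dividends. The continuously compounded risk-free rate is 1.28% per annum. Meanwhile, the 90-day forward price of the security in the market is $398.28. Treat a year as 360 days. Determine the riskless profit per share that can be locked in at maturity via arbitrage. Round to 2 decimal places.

Fair forward: F* = S·e^(carry·T), with carry = r = 0.0128
F* = 412.36 · e^(0.0128 × 90/360) = 412.36 · e^0.003200 = 412.36 × 1.003205 = $413.6816
Market $398.28 < fair $413.6816: forward underpriced → reverse cash-and-carry (short spot, go long the forward).
At maturity, profit = |F_mkt − F*| = |398.28 − 413.6816| = $15.40 per share

$15.40 per share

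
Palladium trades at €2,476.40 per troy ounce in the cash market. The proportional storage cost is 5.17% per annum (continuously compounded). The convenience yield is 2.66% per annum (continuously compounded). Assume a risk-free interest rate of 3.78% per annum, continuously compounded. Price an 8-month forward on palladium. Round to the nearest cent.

Net carry = r + u − y = 0.0378 + 0.0517 − 0.0266 = 0.0629
F = S·e^((r+u−y)T) = 2476.40 · e^(0.0629 × 8/12) = 2476.40 · e^0.04193333
= 2476.40 × 1.04282495 = €2,582.45 per troy ounce

€2,582.45 per troy ounce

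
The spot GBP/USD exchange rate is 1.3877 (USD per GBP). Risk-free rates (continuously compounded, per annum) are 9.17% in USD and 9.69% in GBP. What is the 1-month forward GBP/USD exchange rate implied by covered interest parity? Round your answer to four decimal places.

1.3871

F = S·e^((r_USD − r_GBP)T) = 1.3877 · e^((0.0917 − 0.0969) × 1/12)
= 1.3877 · e^-0.000433 = 1.3877 × 0.999567
F = 1.3871 USD per GBP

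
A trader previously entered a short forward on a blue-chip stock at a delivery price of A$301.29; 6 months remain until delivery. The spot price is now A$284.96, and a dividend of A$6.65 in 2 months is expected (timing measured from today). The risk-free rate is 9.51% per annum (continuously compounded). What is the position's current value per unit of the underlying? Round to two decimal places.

A$8.88

PV(remaining dividends) I = 6.65·e^(−0.0951·2/12) = 6.5454
Current forward F = (S − I)·e^(rT) = (284.96 − 6.5454)·e^(0.0951·6/12) = 278.4146 × 1.048699 = 291.9731
Value (long) = (F − K)·e^(−rT) = (291.9731 − 301.29) × 0.953563 = -8.8843
Short position value = −(long value) = A$8.88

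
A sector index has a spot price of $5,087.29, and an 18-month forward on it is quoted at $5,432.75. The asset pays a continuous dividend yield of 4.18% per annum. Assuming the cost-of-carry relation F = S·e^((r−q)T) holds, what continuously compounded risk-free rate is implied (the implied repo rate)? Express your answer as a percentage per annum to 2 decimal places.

8.56%

From F = S·e^((r−q)T): (r − q) = ln(F/S)/T
ln(5432.75/5087.29) = ln(1.067906) = 0.065700
(r − q) = 0.065700 / (18/12) = 0.043800
r = ln(F/S)/T + q = 0.043800 + 0.0418 = 0.085600
r = 8.56%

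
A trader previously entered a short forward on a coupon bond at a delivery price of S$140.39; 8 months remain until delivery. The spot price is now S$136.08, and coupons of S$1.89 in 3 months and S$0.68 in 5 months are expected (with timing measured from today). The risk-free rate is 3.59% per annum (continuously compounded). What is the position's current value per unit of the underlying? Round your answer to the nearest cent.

PV(remaining coupons) I = 1.89·e^(−0.0359·3/12) + 0.68·e^(−0.0359·5/12) = 2.5430
Current forward F = (S − I)·e^(rT) = (136.08 − 2.5430)·e^(0.0359·8/12) = 133.5370 × 1.024222 = 136.7715
Value (long) = (F − K)·e^(−rT) = (136.7715 − 140.39) × 0.976351 = -3.5329
Short position value = −(long value) = S$3.53

S$3.53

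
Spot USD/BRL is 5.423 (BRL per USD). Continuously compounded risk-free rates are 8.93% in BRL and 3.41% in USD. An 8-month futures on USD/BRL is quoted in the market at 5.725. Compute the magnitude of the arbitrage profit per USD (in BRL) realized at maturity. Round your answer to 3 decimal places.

Fair futures: F* = S·e^(carry·T), with carry = (r_BRL − r_USD) = 0.0893 − 0.0341 = 0.0552
F* = 5.423 · e^(0.0552 × 8/12) = 5.423 · e^0.036800 = 5.423 × 1.037486 = 5.6263
Market 5.725 > fair 5.6263: forward overpriced → cash-and-carry (buy spot, short the forward).
At maturity, profit = |F_mkt − F*| = |5.725 − 5.6263| = 0.099 per USD (in BRL)

0.099 per USD (in BRL)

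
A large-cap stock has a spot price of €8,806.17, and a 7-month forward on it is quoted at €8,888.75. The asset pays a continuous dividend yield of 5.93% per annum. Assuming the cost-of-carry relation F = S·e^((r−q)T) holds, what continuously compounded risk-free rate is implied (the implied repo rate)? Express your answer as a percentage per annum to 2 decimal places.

From F = S·e^((r−q)T): (r − q) = ln(F/S)/T
ln(8888.75/8806.17) = ln(1.009378) = 0.009334
(r − q) = 0.009334 / (7/12) = 0.016001
r = ln(F/S)/T + q = 0.016001 + 0.0593 = 0.075301
r = 7.53%

7.53%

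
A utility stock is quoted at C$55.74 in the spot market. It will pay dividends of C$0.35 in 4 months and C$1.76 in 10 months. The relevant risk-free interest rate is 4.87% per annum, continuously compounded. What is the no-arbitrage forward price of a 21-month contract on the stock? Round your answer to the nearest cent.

PV(dividends) I = 0.35·e^(−0.0487·4/12) + 1.76·e^(−0.0487·10/12)
I = 0.3444 + 1.6900 = 2.0344
F = (S − I)·e^(rT) = (55.74 − 2.0344) · e^(0.0487·21/12)
= 53.7056 · e^0.085225 = 53.7056 × 1.088962 = C$58.48

C$58.48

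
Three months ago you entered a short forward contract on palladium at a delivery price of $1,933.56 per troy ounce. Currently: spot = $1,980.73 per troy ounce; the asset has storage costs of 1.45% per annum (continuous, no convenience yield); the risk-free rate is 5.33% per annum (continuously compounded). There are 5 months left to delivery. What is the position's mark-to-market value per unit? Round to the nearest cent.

Current fair forward for the remaining 5 months: F = S·e^((r + u)·T), (r + u) = 0.0533 + 0.0145 = 0.0678
F = 1980.73 · e^(0.0678 × 5/12) = 1980.73 × 1.02865282 = 2037.4835
Value of long forward = (F − K)·e^(−rT) = (2037.4835 − 1933.56) · e^(−0.0533·5/12)
= 103.9235 × 0.97803646 = 101.64
Short position value = −(long value) = -$101.64

-$101.64 per troy ounce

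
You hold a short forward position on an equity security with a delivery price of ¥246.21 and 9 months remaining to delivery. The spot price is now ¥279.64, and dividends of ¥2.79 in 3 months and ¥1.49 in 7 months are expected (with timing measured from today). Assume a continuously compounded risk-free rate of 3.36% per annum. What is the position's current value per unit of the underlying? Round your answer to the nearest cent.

PV(remaining dividends) I = 2.79·e^(−0.0336·3/12) + 1.49·e^(−0.0336·7/12) = 4.2277
Current forward F = (S − I)·e^(rT) = (279.64 − 4.2277)·e^(0.0336·9/12) = 275.4123 × 1.025520 = 282.4408
Value (long) = (F − K)·e^(−rT) = (282.4408 − 246.21) × 0.975115 = 35.3292
Short position value = −(long value) = -¥35.33

-¥35.33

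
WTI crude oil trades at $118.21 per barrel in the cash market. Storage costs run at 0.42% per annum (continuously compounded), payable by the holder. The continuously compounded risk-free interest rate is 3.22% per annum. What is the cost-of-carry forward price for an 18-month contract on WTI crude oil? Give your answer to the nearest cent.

$124.84 per barrel

Net carry = r + u − y = 0.0322 + 0.0042 − 0.0000 = 0.0364
F = S·e^((r+u−y)T) = 118.21 · e^(0.0364 × 18/12) = 118.21 · e^0.054600
= 118.21 × 1.056118 = $124.84 per barrel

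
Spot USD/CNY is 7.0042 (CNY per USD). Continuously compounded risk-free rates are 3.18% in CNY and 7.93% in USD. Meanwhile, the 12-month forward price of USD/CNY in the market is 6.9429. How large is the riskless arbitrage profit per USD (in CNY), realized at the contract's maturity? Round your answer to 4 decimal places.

0.2636 per USD (in CNY)

Fair forward: F* = S·e^(carry·T), with carry = (r_CNY − r_USD) = 0.0318 − 0.0793 = -0.0475
F* = 7.0042 · e^(-0.0475 × 12/12) = 7.0042 · e^-0.047500 = 7.0042 × 0.953610 = 6.6793
Market 6.9429 > fair 6.6793: forward overpriced → cash-and-carry (buy spot, short the forward).
At maturity, profit = |F_mkt − F*| = |6.9429 − 6.6793| = 0.2636 per USD (in CNY)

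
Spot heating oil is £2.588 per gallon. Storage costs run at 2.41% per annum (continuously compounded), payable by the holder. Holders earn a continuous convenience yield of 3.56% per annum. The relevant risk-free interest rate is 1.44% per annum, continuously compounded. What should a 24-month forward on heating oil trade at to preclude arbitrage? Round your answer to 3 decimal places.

£2.603 per gallon

Net carry = r + u − y = 0.0144 + 0.0241 − 0.0356 = 0.0029
F = S·e^((r+u−y)T) = 2.588 · e^(0.0029 × 24/12) = 2.588 · e^0.005800
= 2.588 × 1.005817 = £2.603 per gallon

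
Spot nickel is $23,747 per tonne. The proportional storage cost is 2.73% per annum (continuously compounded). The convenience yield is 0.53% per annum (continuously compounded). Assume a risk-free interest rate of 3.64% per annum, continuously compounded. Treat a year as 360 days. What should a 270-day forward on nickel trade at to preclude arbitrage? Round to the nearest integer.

$24,810 per tonne

Net carry = r + u − y = 0.0364 + 0.0273 − 0.0053 = 0.0584
F = S·e^((r+u−y)T) = 23747 · e^(0.0584 × 270/360) = 23747 · e^0.043800
= 23747 × 1.044773 = $24,810 per tonne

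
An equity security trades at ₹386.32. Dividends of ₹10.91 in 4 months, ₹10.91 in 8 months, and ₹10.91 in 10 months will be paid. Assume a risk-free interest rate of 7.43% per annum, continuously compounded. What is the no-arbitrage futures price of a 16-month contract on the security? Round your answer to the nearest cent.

PV(dividends) I = 10.91·e^(−0.0743·4/12) + 10.91·e^(−0.0743·8/12) + 10.91·e^(−0.0743·10/12)
I = 10.6431 + 10.3828 + 10.2550 = 31.2809
F = (S − I)·e^(rT) = (386.32 − 31.2809) · e^(0.0743·16/12)
= 355.0391 · e^0.099067 = 355.0391 × 1.104140 = ₹392.01

₹392.01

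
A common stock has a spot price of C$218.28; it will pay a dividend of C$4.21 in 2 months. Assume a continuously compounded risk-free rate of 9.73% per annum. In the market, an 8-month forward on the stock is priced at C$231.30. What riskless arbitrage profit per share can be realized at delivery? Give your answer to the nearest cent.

C$2.81 per share

PV(dividends) I = 4.21·e^(−0.0973·2/12) = 4.1423
Fair forward F* = (S − I)·e^(rT) = (218.28 − 4.1423)·e^0.064867 = 214.1377 × 1.067017 = 228.4886
Market C$231.30 > fair 228.4886: forward overpriced → cash-and-carry (borrow at r, buy the stock and collect the dividends, short the forward).
Profit at T = |F_mkt − F*| = |231.30 − 228.4886| = C$2.81 per share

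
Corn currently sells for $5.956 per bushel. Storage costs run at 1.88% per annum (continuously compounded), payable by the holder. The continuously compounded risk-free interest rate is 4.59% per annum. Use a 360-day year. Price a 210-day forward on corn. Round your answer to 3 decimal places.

$6.185 per bushel

Net carry = r + u − y = 0.0459 + 0.0188 − 0.0000 = 0.0647
F = S·e^((r+u−y)T) = 5.956 · e^(0.0647 × 210/360) = 5.956 · e^0.037742
= 5.956 × 1.038463 = $6.185 per bushel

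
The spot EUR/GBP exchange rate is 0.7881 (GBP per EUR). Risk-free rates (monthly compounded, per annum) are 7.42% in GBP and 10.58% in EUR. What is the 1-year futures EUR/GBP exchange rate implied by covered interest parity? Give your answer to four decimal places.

By covered interest parity, F = S · (1+r_GBP/12)^(12T) / (1+r_EUR/12)^(12T)
= 0.7881 × 1.076776 / 1.111084 = 0.7881 × 0.969122
F = 0.7638 GBP per EUR

0.7638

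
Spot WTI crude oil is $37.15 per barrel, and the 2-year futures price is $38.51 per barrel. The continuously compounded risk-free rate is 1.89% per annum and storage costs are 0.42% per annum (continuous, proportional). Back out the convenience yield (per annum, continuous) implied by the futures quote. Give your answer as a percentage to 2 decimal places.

F = S·e^((r+u−y)T) ⇒ (r+u−y) = ln(F/S)/T
ln(38.51/37.15) = 0.035954; /T ⇒ 0.017977
y = r + u − ln(F/S)/T = 0.0189 + 0.0042 − 0.017977 = 0.005123
y = 0.51%

0.51%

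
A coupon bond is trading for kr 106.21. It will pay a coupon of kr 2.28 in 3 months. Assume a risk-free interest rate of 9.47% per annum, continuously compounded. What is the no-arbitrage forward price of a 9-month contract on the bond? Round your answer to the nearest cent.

PV(coupons) I = 2.28·e^(−0.0947·3/12)
I = 2.2267
F = (S − I)·e^(rT) = (106.21 − 2.2267) · e^(0.0947·9/12)
= 103.9833 · e^0.071025 = 103.9833 × 1.073608 = kr 111.64

kr 111.64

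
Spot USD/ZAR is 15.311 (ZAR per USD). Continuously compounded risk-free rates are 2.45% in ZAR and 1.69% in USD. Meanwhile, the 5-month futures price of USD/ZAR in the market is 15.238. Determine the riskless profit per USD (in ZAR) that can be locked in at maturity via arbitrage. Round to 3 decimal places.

Fair futures: F* = S·e^(carry·T), with carry = (r_ZAR − r_USD) = 0.0245 − 0.0169 = 0.0076
F* = 15.311 · e^(0.0076 × 5/12) = 15.311 · e^0.003167 = 15.311 × 1.003172 = 15.3596
Market 15.238 < fair 15.3596: forward underpriced → reverse cash-and-carry (short spot, go long the forward).
At maturity, profit = |F_mkt − F*| = |15.238 − 15.3596| = 0.122 per USD (in ZAR)

0.122 per USD (in ZAR)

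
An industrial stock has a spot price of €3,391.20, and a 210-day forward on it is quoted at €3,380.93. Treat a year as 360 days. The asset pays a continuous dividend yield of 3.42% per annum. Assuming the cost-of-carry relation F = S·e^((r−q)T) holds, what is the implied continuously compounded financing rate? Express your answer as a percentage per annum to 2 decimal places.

From F = S·e^((r−q)T): (r − q) = ln(F/S)/T
ln(3380.93/3391.20) = ln(0.996972) = -0.003033
(r − q) = -0.003033 / (210/360) = -0.005199
r = ln(F/S)/T + q = -0.005199 + 0.0342 = 0.029001
r = 2.90%

2.90%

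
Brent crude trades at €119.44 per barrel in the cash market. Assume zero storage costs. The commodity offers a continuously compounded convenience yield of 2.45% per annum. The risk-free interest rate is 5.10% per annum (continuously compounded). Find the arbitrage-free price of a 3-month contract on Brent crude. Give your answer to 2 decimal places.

Net carry = r + u − y = 0.0510 + 0.0000 − 0.0245 = 0.0265
F = S·e^((r+u−y)T) = 119.44 · e^(0.0265 × 3/12) = 119.44 · e^0.006625
= 119.44 × 1.006647 = €120.23 per barrel

€120.23 per barrel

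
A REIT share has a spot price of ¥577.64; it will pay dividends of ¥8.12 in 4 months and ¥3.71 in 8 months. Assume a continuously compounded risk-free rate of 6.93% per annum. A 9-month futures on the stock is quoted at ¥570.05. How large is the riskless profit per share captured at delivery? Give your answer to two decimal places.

¥26.32 per share

PV(dividends) I = 8.12·e^(−0.0693·4/12) + 3.71·e^(−0.0693·8/12) = 11.4771
Fair futures F* = (S − I)·e^(rT) = (577.64 − 11.4771)·e^0.051975 = 566.1629 × 1.053349 = 596.3671
Market ¥570.05 < fair 596.3671: forward underpriced → reverse cash-and-carry (short the stock, invest proceeds at r, pay the dividends, go long the forward).
Profit at T = |F_mkt − F*| = |570.05 − 596.3671| = ¥26.32 per share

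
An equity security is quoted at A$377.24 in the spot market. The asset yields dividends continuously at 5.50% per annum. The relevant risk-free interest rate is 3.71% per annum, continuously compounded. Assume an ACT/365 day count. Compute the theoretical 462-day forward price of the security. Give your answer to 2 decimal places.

F = S·e^((r − q)T) = 377.24 · e^((0.0371 − 0.0550) × 462/365)
= 377.24 · e^-0.022657 = 377.24 × 0.977598
F = A$368.79

A$368.79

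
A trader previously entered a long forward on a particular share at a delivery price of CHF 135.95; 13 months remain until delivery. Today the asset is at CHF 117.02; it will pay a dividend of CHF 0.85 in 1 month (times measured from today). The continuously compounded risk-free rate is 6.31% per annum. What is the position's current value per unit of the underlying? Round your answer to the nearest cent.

PV(remaining dividends) I = 0.85·e^(−0.0631·1/12) = 0.8455
Current forward F = (S − I)·e^(rT) = (117.02 − 0.8455)·e^(0.0631·13/12) = 116.1745 × 1.070749 = 124.3937
Value (long) = (F − K)·e^(−rT) = (124.3937 − 135.95) × 0.933926 = -10.7927
Value = -CHF 10.79

-CHF 10.79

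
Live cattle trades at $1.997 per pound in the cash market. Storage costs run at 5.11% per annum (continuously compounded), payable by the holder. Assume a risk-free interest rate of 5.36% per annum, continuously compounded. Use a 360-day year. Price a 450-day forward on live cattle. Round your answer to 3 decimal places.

Net carry = r + u − y = 0.0536 + 0.0511 − 0.0000 = 0.1047
F = S·e^((r+u−y)T) = 1.997 · e^(0.1047 × 450/360) = 1.997 · e^0.130875
= 1.997 × 1.139825 = $2.276 per pound

$2.276 per pound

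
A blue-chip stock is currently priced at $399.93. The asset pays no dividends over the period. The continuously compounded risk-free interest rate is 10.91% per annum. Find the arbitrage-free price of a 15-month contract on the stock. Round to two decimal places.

$458.36

F = S·e^(rT) = 399.93 · e^(0.1091 × 15/12)
= 399.93 · e^0.136375 = 399.93 × 1.146112
F = $458.36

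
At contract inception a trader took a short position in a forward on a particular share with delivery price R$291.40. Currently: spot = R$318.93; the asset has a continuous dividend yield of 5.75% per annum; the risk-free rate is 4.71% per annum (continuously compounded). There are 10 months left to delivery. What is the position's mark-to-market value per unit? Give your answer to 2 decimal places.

Current fair forward for the remaining 10 months: F = S·e^((r − q)·T), (r − q) = 0.0471 − 0.0575 = -0.0104
F = 318.93 · e^(-0.0104 × 10/12) = 318.93 × 0.991371 = 316.1780
Value of long forward = (F − K)·e^(−rT) = (316.1780 − 291.40) · e^(−0.0471·10/12)
= 24.7780 × 0.961510 = 23.82
Short position value = −(long value) = -R$23.82

-R$23.82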